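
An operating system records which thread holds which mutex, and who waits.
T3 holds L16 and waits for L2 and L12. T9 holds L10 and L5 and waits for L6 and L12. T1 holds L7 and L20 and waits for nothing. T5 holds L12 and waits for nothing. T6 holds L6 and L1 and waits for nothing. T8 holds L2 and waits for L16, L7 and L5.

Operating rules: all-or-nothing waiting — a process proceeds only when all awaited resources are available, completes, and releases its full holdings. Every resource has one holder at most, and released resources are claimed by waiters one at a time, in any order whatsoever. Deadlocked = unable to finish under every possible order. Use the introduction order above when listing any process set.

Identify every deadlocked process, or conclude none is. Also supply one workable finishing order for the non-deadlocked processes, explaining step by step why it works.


Deadlocked: T3 and T8.
Key observation: T3 -> T8 -> T3 is a circular wait — nothing in it can go first; no other process is dragged down with it.
One completion order for the rest: T5, T6, T1, T9.
Walking it through:
  run T5 (it waits on nothing); releases L12
  run T6 (it waits on nothing); releases L6 and L1
  run T1 (it waits on nothing); releases L7 and L20
  T9 waits on L6 and L12 — all released -> runs and releases L10 and L5


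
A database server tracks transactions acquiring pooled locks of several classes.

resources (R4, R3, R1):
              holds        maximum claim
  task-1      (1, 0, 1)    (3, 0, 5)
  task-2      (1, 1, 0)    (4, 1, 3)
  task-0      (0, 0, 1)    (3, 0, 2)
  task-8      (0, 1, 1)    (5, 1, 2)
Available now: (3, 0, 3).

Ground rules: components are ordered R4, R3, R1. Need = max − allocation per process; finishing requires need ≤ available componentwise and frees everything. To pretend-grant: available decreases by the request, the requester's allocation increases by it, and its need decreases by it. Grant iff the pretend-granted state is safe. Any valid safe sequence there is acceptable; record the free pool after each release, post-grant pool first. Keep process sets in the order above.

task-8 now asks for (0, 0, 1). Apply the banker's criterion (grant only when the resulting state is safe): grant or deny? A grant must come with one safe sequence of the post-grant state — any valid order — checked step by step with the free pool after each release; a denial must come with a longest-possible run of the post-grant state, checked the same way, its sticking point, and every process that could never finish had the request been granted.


DENY: after the grant no complete ordering would exist.
Key observation: after task-0, task-2 the pool peaks at (4, 1, 3), and each blocked process is short somewhere: task-1 on R1; task-8 on R4.
Pretend the grant happened; the run task-0, task-2 goes as far as possible. Walking it through:
  pool = (3, 0, 2)
  task-0 needs (3, 0, 1) <= (3, 0, 2) -> finishes; pool += (0, 0, 1) = (3, 0, 3)
  task-2 needs (3, 0, 3) <= (3, 0, 3) -> finishes; pool += (1, 1, 0) = (4, 1, 3)
  task-1 cannot run: need (2, 0, 4) vs free (4, 1, 3) (insufficient R1)
  task-8 cannot run: need (5, 0, 0) vs free (4, 1, 3) (insufficient R4)
Had the request been granted, task-1 and task-8 could never finish.


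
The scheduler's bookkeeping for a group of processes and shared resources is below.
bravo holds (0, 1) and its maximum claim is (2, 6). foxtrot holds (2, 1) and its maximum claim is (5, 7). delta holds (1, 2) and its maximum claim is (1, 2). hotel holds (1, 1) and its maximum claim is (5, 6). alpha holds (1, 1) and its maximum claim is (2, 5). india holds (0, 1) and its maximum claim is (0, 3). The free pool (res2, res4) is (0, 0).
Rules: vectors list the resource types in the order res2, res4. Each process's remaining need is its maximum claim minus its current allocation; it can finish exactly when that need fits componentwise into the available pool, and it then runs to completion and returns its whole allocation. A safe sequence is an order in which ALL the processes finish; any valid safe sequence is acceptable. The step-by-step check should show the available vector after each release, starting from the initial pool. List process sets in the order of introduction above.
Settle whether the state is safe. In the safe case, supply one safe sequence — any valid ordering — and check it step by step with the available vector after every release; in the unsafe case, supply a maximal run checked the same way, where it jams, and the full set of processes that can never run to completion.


UNSAFE.
Key observation: the pool after delta, india is (1, 3); every surviving request exceeds it in res4, so progress ends there.
The run delta, india cannot be extended any further. Check, step by step:
  pool = (0, 0)
  delta: need (0, 0) fits (0, 0); releases (1, 2), pool now (1, 2)
  india: need (0, 2) fits (1, 2); releases (0, 1), pool now (1, 3)
  bravo still needs (2, 5) but only (1, 3) is free — short on res2 and res4
  foxtrot still needs (3, 6) but only (1, 3) is free — short on res2 and res4
  hotel still needs (4, 5) but only (1, 3) is free — short on res2 and res4
  alpha still needs (1, 4) but only (1, 3) is free — short on res4
Processes that can never finish: bravo, foxtrot, hotel and alpha.


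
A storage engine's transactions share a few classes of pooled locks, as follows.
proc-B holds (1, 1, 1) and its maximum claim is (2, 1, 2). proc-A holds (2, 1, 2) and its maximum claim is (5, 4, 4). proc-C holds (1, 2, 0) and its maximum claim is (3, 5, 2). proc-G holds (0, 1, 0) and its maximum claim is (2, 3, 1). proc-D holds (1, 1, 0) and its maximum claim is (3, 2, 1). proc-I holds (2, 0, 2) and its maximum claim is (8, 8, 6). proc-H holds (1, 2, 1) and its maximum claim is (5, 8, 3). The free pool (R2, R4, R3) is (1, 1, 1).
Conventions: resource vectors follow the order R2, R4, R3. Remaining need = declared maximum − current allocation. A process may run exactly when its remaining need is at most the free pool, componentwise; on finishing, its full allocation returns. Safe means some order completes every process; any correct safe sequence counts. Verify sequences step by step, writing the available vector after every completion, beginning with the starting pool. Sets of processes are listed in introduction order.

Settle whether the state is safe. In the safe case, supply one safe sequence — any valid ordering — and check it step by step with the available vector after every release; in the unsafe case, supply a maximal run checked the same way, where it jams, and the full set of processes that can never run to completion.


SAFE. One safe sequence: proc-B, proc-G, proc-C, proc-A, proc-H, proc-I, proc-D.
Key observation: at proc-B the run first touches a limit — (1, 0, 1) against (1, 1, 1), exact on a resource it actually requests.
Walking it through:
  pool = (1, 1, 1)
  proc-B needs (1, 0, 1) <= (1, 1, 1) -> finishes; pool += (1, 1, 1) = (2, 2, 2)
  proc-G needs (2, 2, 1) <= (2, 2, 2) -> finishes; pool += (0, 1, 0) = (2, 3, 2)
  proc-C needs (2, 3, 2) <= (2, 3, 2) -> finishes; pool += (1, 2, 0) = (3, 5, 2)
  proc-A needs (3, 3, 2) <= (3, 5, 2) -> finishes; pool += (2, 1, 2) = (5, 6, 4)
  proc-H needs (4, 6, 2) <= (5, 6, 4) -> finishes; pool += (1, 2, 1) = (6, 8, 5)
  proc-I needs (6, 8, 4) <= (6, 8, 5) -> finishes; pool += (2, 0, 2) = (8, 8, 7)
  proc-D needs (2, 1, 1) <= (8, 8, 7) -> finishes; pool += (1, 1, 0) = (9, 9, 7)


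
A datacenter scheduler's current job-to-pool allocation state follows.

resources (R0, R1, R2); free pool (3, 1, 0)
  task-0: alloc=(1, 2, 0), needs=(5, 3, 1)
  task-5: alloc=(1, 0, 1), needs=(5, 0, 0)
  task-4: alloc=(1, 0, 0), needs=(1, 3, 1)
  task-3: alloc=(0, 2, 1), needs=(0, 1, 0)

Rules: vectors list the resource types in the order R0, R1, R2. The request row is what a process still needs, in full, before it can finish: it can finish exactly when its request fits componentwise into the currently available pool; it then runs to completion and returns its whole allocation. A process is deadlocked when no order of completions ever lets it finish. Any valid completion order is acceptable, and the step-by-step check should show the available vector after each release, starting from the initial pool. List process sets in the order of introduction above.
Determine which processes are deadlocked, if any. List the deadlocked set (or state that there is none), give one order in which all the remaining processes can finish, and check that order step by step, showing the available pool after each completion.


Deadlocked: task-0 and task-5.
Key observation: R0 is the bottleneck — with task-3, task-4 done the pool holds (4, 3, 1), short of every remaining need.
The rest can finish in the order task-3, task-4. Check, step by step:
  pool = (3, 1, 0)
  task-3: need (0, 1, 0) fits (3, 1, 0); releases (0, 2, 1), pool now (3, 3, 1)
  task-4: need (1, 3, 1) fits (3, 3, 1); releases (1, 0, 0), pool now (4, 3, 1)
The stuck group stays short no matter what:
  task-0 still needs (5, 3, 1) but only (4, 3, 1) is free — short on R0
  task-5 still needs (5, 0, 0) but only (4, 3, 1) is free — short on R0


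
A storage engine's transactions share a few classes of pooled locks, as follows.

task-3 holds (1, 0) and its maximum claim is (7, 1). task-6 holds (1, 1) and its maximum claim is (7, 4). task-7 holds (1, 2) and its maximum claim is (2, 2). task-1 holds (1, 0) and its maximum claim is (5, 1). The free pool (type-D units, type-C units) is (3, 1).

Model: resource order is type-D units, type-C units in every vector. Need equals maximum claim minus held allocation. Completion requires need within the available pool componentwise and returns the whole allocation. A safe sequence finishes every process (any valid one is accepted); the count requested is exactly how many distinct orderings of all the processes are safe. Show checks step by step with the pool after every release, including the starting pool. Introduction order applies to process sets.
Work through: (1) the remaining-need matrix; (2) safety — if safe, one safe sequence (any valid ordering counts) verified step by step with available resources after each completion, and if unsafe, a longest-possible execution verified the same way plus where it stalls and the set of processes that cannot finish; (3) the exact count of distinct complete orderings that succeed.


(1) Remaining need (order type-D units, type-C units):
  task-3: (6, 1)
  task-6: (6, 3)
  task-7: (1, 0)
  task-1: (4, 1)
(2) The state is UNSAFE.
Key observation: the wall is type-D units: completing task-7, task-1 brings the pool only to (5, 3), and all the rest need more.
A maximal execution: task-7, task-1 — then nothing else fits. Verifying each step:
  pool = (3, 1)
  run task-7 (needs (1, 0), free (3, 1)); after release of (1, 2) the pool is (4, 3)
  run task-1 (needs (4, 1), free (4, 3)); after release of (1, 0) the pool is (5, 3)
  task-3 cannot run: need (6, 1) vs free (5, 3) (insufficient type-D units)
  task-6 cannot run: need (6, 3) vs free (5, 3) (insufficient type-D units)
Processes that can never finish: task-3 and task-6.
(3) The exact count: 0 of the possible complete orderings are safe sequences.


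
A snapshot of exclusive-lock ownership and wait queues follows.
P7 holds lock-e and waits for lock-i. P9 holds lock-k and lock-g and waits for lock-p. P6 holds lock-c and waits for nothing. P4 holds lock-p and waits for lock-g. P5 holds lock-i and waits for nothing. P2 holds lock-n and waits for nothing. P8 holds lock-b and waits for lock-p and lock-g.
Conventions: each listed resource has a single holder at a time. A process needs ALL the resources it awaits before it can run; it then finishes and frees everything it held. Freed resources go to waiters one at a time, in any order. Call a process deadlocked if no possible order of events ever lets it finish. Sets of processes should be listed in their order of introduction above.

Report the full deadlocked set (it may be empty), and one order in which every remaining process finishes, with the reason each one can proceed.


Deadlocked: P9, P4 and P8.
Key observation: the cycle P9 -> P4 -> P9 can never break — each member waits on the next; P8 waits into the deadlock from upstream.
One completion order for the rest: P6, P5, P7, P2.
Step-by-step check:
  run P6 (it waits on nothing); releases lock-c
  run P5 (it waits on nothing); releases lock-i
  P7 waits on lock-i — all released -> runs and releases lock-e
  run P2 (it waits on nothing); releases lock-n


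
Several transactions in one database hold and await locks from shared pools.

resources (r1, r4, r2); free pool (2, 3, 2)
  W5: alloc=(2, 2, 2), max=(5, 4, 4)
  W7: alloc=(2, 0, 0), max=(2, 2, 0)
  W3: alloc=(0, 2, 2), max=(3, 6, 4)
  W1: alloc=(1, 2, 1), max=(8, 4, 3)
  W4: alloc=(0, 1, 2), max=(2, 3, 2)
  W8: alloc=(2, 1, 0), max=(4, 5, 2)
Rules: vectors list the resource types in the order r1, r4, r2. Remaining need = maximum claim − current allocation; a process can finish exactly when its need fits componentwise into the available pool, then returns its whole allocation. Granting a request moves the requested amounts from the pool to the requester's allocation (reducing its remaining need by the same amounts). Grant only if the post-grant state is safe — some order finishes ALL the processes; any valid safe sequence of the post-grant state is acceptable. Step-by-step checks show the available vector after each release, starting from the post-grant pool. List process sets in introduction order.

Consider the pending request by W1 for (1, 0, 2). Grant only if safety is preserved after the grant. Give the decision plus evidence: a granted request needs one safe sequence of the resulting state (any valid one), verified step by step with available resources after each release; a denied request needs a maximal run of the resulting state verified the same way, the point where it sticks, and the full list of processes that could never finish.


GRANT: granting preserves safety; a valid post-grant sequence is W7, W4, W8, W3, W5, W1.
Key observation: with (1, 3, 0) left after the transfer, W7 can run at once — the state stays safe.
Step-by-step check of the post-grant state:
  pool = (1, 3, 0)
  W7: need (0, 2, 0) fits (1, 3, 0); releases (2, 0, 0), pool now (3, 3, 0)
  W4: need (2, 2, 0) fits (3, 3, 0); releases (0, 1, 2), pool now (3, 4, 2)
  W8: need (2, 4, 2) fits (3, 4, 2); releases (2, 1, 0), pool now (5, 5, 2)
  W3: need (3, 4, 2) fits (5, 5, 2); releases (0, 2, 2), pool now (5, 7, 4)
  W5: need (3, 2, 2) fits (5, 7, 4); releases (2, 2, 2), pool now (7, 9, 6)
  W1: need (6, 2, 0) fits (7, 9, 6); releases (2, 2, 3), pool now (9, 11, 9)


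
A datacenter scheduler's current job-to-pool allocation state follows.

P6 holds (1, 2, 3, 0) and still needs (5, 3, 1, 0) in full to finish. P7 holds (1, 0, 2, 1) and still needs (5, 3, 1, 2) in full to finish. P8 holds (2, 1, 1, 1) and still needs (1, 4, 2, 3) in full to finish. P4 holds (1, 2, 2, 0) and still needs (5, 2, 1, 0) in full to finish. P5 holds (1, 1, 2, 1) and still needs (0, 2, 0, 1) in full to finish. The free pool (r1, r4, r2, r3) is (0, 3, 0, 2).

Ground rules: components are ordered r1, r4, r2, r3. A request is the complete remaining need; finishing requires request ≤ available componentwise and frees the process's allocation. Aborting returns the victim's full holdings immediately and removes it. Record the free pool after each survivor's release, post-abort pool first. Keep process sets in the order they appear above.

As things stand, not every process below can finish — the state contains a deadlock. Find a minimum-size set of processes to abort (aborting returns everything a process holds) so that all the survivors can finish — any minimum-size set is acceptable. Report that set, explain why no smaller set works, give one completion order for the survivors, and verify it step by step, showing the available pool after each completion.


The answer: abort P7 and P4.
Key observation: no ordering could ever have run P6 before the abort of P7 and P4; with (2, 2, 4, 1) back in the pool it fits at step 3.
No one abort is enough; case by case: P6 alone leaves P7 blocked (short on r1); P7 alone leaves P6 blocked (short on r1); P8 alone leaves P6 blocked (short on r1); P4 alone leaves P6 blocked (short on r1); P5 alone leaves P6 blocked (short on r1).
One survivor order: P5, P8, P6. Verifying each step (post-abort pool first):
  pool = (2, 5, 4, 3)
  P5 needs (0, 2, 0, 1) <= (2, 5, 4, 3) -> finishes; pool += (1, 1, 2, 1) = (3, 6, 6, 4)
  P8 needs (1, 4, 2, 3) <= (3, 6, 6, 4) -> finishes; pool += (2, 1, 1, 1) = (5, 7, 7, 5)
  P6 needs (5, 3, 1, 0) <= (5, 7, 7, 5) -> finishes; pool += (1, 2, 3, 0) = (6, 9, 10, 5)


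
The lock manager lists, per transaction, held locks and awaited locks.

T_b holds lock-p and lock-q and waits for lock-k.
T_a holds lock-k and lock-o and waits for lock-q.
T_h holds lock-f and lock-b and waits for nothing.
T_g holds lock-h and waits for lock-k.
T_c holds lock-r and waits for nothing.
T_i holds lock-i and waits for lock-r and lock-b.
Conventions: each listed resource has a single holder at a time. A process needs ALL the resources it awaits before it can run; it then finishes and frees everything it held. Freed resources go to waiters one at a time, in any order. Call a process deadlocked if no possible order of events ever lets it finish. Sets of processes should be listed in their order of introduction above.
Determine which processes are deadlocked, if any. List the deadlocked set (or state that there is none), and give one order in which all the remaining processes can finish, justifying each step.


The deadlocked set is T_b, T_a and T_g.
Key observation: the waits loop around T_b -> T_a -> T_b with no way out; T_g waits into the deadlock from upstream.
The rest can finish in the order T_h, T_c, T_i.
Check, step by step:
  T_h: no waits; runs immediately, freeing lock-f and lock-b
  T_c: no waits; runs immediately, freeing lock-r
  T_i: everything it awaited (lock-r and lock-b) is free; runs, freeing lock-i


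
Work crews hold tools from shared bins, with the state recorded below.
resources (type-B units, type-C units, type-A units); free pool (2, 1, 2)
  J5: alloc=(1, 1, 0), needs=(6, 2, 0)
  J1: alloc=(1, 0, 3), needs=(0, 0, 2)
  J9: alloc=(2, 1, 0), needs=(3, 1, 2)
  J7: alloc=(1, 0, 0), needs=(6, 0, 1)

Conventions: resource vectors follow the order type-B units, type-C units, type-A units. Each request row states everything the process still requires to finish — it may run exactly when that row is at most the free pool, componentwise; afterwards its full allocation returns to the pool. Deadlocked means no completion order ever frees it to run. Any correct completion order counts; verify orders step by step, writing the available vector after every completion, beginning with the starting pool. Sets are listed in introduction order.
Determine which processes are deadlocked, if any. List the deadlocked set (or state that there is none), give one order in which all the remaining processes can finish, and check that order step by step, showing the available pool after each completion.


The deadlocked set is J5 and J7.
Key observation: the wall is type-B units: completing J1, J9 brings the pool only to (5, 2, 5), and all the rest need more.
A valid finishing order for the others: J1, J9. Step-by-step check:
  pool = (2, 1, 2)
  J1: need (0, 0, 2) fits (2, 1, 2); releases (1, 0, 3), pool now (3, 1, 5)
  J9: need (3, 1, 2) fits (3, 1, 5); releases (2, 1, 0), pool now (5, 2, 5)
The stuck group stays short no matter what:
  J5 still needs (6, 2, 0) but only (5, 2, 5) is free — short on type-B units
  J7 still needs (6, 0, 1) but only (5, 2, 5) is free — short on type-B units


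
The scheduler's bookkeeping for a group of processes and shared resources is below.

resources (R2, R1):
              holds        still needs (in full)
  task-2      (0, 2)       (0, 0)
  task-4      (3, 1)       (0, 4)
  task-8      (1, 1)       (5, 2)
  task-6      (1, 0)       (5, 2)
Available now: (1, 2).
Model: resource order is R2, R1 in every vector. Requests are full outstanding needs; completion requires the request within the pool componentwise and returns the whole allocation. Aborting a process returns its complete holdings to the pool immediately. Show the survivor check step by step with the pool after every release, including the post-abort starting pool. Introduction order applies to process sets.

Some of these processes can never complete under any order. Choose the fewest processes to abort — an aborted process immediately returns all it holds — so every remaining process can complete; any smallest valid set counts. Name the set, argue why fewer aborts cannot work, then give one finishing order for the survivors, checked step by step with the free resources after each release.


Minimum abort set: task-8.
Key observation: the deadlocked task-6 becomes finishable only because task-8 released (1, 1); it completes at step 3 below.
No smaller set exists: with zero aborts the deadlock remains.
Survivors finish in the order: task-2, task-4, task-6. Step-by-step check (pool after the aborts first):
  pool = (2, 3)
  task-2: need (0, 0) fits (2, 3); releases (0, 2), pool now (2, 5)
  task-4: need (0, 4) fits (2, 5); releases (3, 1), pool now (5, 6)
  task-6: need (5, 2) fits (5, 6); releases (1, 0), pool now (6, 6)


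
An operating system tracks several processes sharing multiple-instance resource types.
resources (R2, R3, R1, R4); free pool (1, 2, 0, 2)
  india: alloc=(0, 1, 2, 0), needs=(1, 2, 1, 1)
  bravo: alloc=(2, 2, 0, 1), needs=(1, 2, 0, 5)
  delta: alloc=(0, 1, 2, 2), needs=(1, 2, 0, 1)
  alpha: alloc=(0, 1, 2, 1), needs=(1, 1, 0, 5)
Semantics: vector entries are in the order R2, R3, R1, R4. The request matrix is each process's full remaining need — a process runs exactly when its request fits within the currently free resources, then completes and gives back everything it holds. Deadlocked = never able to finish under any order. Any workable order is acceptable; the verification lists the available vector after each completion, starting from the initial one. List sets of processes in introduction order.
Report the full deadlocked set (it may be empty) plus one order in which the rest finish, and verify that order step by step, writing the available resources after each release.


Deadlocked: bravo and alpha.
Key observation: after delta, india complete, (1, 4, 4, 4) is the best the pool ever gets, yet each leftover process wants more R4.
One completion order for the rest: delta, india. Verifying each step:
  pool = (1, 2, 0, 2)
  run delta (needs (1, 2, 0, 1), free (1, 2, 0, 2)); after release of (0, 1, 2, 2) the pool is (1, 3, 2, 4)
  run india (needs (1, 2, 1, 1), free (1, 3, 2, 4)); after release of (0, 1, 2, 0) the pool is (1, 4, 4, 4)
The stuck group stays short no matter what:
  blocked: bravo wants (1, 2, 0, 5), pool (1, 4, 4, 4) — not enough R4
  blocked: alpha wants (1, 1, 0, 5), pool (1, 4, 4, 4) — not enough R4


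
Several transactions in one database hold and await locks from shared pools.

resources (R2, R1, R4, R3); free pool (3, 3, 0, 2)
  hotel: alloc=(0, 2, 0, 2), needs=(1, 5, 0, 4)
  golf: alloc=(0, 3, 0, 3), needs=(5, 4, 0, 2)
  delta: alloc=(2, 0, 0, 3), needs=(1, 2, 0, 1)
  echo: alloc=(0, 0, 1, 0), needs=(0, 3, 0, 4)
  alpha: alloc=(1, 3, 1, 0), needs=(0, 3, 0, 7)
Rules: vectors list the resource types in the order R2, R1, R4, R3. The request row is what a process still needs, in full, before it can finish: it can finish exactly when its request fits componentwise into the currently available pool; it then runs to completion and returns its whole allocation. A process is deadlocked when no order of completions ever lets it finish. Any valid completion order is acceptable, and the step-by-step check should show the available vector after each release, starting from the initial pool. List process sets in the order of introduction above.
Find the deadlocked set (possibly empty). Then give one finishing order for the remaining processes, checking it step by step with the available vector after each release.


Deadlocked: hotel, golf and alpha.
Key observation: after delta, echo the pool peaks at (5, 3, 1, 5), and each blocked process is short somewhere: hotel on R1; golf on R1; alpha on R3.
One completion order for the rest: delta, echo. Verifying each step:
  pool = (3, 3, 0, 2)
  run delta (needs (1, 2, 0, 1), free (3, 3, 0, 2)); after release of (2, 0, 0, 3) the pool is (5, 3, 0, 5)
  run echo (needs (0, 3, 0, 4), free (5, 3, 0, 5)); after release of (0, 0, 1, 0) the pool is (5, 3, 1, 5)
The stuck group stays short no matter what:
  blocked: hotel wants (1, 5, 0, 4), pool (5, 3, 1, 5) — not enough R1
  blocked: golf wants (5, 4, 0, 2), pool (5, 3, 1, 5) — not enough R1
  blocked: alpha wants (0, 3, 0, 7), pool (5, 3, 1, 5) — not enough R3


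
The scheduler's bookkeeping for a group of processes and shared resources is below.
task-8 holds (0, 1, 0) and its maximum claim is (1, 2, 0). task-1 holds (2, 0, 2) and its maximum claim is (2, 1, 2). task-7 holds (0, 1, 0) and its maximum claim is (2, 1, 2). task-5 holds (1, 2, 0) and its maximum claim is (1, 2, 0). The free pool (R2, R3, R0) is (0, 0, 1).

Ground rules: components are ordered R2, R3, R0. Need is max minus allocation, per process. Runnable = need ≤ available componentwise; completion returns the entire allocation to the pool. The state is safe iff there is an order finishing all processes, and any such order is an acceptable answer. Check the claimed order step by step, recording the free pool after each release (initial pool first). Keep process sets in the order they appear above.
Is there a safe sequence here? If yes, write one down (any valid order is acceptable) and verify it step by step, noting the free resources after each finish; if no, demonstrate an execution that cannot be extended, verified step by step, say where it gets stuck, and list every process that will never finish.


The state is SAFE; one workable sequence: task-5, task-1, task-7, task-8.
Key observation: nothing binds to the last unit here — the tightest requested-resource margin is 1, first seen at task-1 ((0, 1, 0) against (1, 2, 1)).
Step-by-step check:
  pool = (0, 0, 1)
  task-5 needs (0, 0, 0) <= (0, 0, 1) -> finishes; pool += (1, 2, 0) = (1, 2, 1)
  task-1 needs (0, 1, 0) <= (1, 2, 1) -> finishes; pool += (2, 0, 2) = (3, 2, 3)
  task-7 needs (2, 0, 2) <= (3, 2, 3) -> finishes; pool += (0, 1, 0) = (3, 3, 3)
  task-8 needs (1, 1, 0) <= (3, 3, 3) -> finishes; pool += (0, 1, 0) = (3, 4, 3)


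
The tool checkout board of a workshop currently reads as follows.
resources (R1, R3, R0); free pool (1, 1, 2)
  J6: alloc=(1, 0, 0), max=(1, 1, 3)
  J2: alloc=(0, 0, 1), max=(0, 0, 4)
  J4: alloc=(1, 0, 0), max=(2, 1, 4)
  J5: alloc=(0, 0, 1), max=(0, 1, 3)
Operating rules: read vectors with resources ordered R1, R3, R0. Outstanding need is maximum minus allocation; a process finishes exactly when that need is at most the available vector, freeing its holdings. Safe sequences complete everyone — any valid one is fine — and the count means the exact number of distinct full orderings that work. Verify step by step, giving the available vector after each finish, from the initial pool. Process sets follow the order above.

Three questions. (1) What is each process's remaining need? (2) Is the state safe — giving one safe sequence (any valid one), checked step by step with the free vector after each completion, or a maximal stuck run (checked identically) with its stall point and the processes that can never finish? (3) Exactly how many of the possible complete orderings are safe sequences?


(1) Outstanding need per process (order R1, R3, R0):
  J6: (0, 1, 3)
  J2: (0, 0, 3)
  J4: (1, 1, 4)
  J5: (0, 1, 2)
(2) SAFE — a valid safe sequence is J5, J6, J2, J4.
Key observation: J5 is the earliest step where a requested resource binds exactly: need (0, 1, 2), pool (1, 1, 2) at its turn.
Walking it through:
  pool = (1, 1, 2)
  J5 needs (0, 1, 2) <= (1, 1, 2) -> finishes; pool += (0, 0, 1) = (1, 1, 3)
  J6 needs (0, 1, 3) <= (1, 1, 3) -> finishes; pool += (1, 0, 0) = (2, 1, 3)
  J2 needs (0, 0, 3) <= (2, 1, 3) -> finishes; pool += (0, 0, 1) = (2, 1, 4)
  J4 needs (1, 1, 4) <= (2, 1, 4) -> finishes; pool += (1, 0, 0) = (3, 1, 4)
(3) The exact count: 3 of the possible complete orderings are safe sequences.


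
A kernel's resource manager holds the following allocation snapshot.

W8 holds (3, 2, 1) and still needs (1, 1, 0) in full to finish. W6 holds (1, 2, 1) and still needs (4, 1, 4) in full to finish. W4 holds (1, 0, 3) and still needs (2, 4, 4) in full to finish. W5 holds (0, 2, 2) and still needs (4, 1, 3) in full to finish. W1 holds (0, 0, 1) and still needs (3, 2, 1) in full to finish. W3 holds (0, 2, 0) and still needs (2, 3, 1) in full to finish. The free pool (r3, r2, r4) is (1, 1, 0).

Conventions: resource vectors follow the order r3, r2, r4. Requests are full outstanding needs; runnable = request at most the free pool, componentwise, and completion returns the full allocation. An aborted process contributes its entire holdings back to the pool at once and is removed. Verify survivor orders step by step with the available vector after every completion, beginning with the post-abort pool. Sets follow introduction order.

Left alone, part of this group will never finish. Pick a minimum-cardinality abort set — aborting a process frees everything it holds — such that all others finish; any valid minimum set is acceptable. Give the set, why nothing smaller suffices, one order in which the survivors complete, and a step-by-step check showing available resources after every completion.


The answer: abort W6.
Key observation: W5 was stuck for good until W6 gave back (1, 2, 1); in the order shown it finishes at step 3.
No smaller set exists: with zero aborts the deadlock remains.
The survivors complete as W8, W1, W5, W4, W3. Walking it through (starting from the post-abort pool):
  pool = (2, 3, 1)
  W8 needs (1, 1, 0) <= (2, 3, 1) -> finishes; pool += (3, 2, 1) = (5, 5, 2)
  W1 needs (3, 2, 1) <= (5, 5, 2) -> finishes; pool += (0, 0, 1) = (5, 5, 3)
  W5 needs (4, 1, 3) <= (5, 5, 3) -> finishes; pool += (0, 2, 2) = (5, 7, 5)
  W4 needs (2, 4, 4) <= (5, 7, 5) -> finishes; pool += (1, 0, 3) = (6, 7, 8)
  W3 needs (2, 3, 1) <= (6, 7, 8) -> finishes; pool += (0, 2, 0) = (6, 9, 8)


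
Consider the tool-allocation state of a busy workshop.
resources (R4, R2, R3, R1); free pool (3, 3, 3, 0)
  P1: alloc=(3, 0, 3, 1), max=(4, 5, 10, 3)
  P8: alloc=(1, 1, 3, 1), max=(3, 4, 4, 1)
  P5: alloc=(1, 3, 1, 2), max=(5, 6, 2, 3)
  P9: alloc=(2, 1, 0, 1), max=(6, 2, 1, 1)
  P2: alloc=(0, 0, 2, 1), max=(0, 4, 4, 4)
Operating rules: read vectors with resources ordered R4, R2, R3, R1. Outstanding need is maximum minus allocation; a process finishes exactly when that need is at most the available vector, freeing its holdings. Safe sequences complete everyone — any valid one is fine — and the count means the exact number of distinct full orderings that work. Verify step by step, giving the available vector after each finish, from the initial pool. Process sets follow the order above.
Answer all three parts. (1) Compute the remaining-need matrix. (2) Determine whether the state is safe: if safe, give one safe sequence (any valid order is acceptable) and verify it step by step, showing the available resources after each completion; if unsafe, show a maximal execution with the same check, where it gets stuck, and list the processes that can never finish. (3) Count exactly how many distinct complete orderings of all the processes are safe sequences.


(1) Outstanding need per process (order R4, R2, R3, R1):
  P1: (1, 5, 7, 2)
  P8: (2, 3, 1, 0)
  P5: (4, 3, 1, 1)
  P9: (4, 1, 1, 0)
  P2: (0, 4, 2, 3)
(2) SAFE, for example via the order P8, P9, P5, P2, P1.
Key observation: P8 marks the first exact bind of the order: its need (2, 3, 1, 0) fits the free (3, 3, 3, 0) with zero slack on a requested resource.
Step-by-step check:
  pool = (3, 3, 3, 0)
  P8 needs (2, 3, 1, 0) <= (3, 3, 3, 0) -> finishes; pool += (1, 1, 3, 1) = (4, 4, 6, 1)
  P9 needs (4, 1, 1, 0) <= (4, 4, 6, 1) -> finishes; pool += (2, 1, 0, 1) = (6, 5, 6, 2)
  P5 needs (4, 3, 1, 1) <= (6, 5, 6, 2) -> finishes; pool += (1, 3, 1, 2) = (7, 8, 7, 4)
  P2 needs (0, 4, 2, 3) <= (7, 8, 7, 4) -> finishes; pool += (0, 0, 2, 1) = (7, 8, 9, 5)
  P1 needs (1, 5, 7, 2) <= (7, 8, 9, 5) -> finishes; pool += (3, 0, 3, 1) = (10, 8, 12, 6)
(3) The exact count: 8 of the possible complete orderings are safe sequences.


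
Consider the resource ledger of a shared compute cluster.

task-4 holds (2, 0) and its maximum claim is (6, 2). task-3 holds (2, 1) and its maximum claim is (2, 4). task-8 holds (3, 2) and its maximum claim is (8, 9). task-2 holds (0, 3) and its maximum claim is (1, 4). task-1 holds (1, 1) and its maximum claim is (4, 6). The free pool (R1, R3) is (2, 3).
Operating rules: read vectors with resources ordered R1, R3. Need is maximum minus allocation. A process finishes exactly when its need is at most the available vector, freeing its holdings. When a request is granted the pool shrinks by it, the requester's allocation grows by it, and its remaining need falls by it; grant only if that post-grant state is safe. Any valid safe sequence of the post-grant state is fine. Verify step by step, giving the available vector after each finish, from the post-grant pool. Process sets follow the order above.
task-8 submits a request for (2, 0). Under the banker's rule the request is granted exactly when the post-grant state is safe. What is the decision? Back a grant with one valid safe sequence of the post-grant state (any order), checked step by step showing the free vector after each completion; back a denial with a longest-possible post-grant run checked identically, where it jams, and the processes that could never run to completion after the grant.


DENY. Granting would leave the state unsafe.
Key observation: once task-3, task-2 finish, the pool peaks at (2, 7) — and every remaining process still needs more R1 than that.
After a pretend grant, a maximal execution: task-3, task-2 — then nothing else fits. Step-by-step check:
  pool = (0, 3)
  run task-3 (needs (0, 3), free (0, 3)); after release of (2, 1) the pool is (2, 4)
  run task-2 (needs (1, 1), free (2, 4)); after release of (0, 3) the pool is (2, 7)
  task-4 cannot run: need (4, 2) vs free (2, 7) (insufficient R1)
  task-8 cannot run: need (3, 7) vs free (2, 7) (insufficient R1)
  task-1 cannot run: need (3, 5) vs free (2, 7) (insufficient R1)
Had the request been granted, task-4, task-8 and task-1 could never finish.


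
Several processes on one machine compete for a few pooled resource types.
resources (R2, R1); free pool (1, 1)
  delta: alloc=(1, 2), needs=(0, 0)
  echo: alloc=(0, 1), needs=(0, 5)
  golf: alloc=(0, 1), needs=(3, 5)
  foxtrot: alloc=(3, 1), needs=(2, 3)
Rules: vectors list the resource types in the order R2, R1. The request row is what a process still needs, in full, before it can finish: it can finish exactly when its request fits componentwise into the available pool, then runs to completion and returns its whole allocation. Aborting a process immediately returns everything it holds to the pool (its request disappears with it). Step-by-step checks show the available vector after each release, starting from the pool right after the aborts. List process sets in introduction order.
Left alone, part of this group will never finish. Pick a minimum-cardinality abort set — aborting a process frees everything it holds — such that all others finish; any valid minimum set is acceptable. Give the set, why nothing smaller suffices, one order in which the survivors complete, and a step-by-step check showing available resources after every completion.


Minimum abort set: echo.
Key observation: the returned (0, 1) from echo is what brings golf — unrunnable before, under any order — into play at step 3.
Why nothing smaller works: aborting no one leaves the state deadlocked as given.
Survivors finish in the order: delta, foxtrot, golf. Verifying each step (pool after the aborts first):
  pool = (1, 2)
  delta: need (0, 0) fits (1, 2); releases (1, 2), pool now (2, 4)
  foxtrot: need (2, 3) fits (2, 4); releases (3, 1), pool now (5, 5)
  golf: need (3, 5) fits (5, 5); releases (0, 1), pool now (5, 6)


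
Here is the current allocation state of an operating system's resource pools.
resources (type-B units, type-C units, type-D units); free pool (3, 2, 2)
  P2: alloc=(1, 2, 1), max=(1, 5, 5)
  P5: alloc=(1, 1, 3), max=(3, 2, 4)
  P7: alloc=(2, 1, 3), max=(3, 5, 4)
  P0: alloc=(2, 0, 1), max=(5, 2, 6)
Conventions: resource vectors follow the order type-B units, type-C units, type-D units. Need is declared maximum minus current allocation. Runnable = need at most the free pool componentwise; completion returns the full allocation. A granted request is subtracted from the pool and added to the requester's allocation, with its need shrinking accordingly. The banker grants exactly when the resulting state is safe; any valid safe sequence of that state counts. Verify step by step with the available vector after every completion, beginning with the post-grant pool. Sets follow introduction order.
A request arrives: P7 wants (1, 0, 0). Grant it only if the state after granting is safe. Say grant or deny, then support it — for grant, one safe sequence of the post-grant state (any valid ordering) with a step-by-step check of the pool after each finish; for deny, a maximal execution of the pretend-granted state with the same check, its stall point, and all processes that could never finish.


GRANT — the state after the grant stays safe, e.g. via P5, P0, P2, P7.
Key observation: (2, 2, 2) free after granting still covers P5 first, and each release covers the next.
Check on the post-grant state, step by step:
  pool = (2, 2, 2)
  run P5 (needs (2, 1, 1), free (2, 2, 2)); after release of (1, 1, 3) the pool is (3, 3, 5)
  run P0 (needs (3, 2, 5), free (3, 3, 5)); after release of (2, 0, 1) the pool is (5, 3, 6)
  run P2 (needs (0, 3, 4), free (5, 3, 6)); after release of (1, 2, 1) the pool is (6, 5, 7)
  run P7 (needs (0, 4, 1), free (6, 5, 7)); after release of (3, 1, 3) the pool is (9, 6, 10)


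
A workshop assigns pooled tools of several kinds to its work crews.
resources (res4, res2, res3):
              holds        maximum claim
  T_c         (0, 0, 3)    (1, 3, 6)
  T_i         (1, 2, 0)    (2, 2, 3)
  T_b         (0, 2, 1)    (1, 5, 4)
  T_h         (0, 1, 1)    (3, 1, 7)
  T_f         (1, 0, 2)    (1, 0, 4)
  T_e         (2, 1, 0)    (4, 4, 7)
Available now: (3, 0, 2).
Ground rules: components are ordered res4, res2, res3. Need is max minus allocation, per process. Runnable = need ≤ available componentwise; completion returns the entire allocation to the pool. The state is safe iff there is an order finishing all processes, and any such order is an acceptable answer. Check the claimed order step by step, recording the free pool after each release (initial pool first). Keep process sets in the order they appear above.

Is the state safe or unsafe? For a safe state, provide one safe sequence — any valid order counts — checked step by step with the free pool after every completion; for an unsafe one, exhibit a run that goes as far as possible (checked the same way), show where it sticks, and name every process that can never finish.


UNSAFE.
Key observation: after T_f, T_i the pool peaks at (5, 2, 4), and each blocked process is short somewhere: T_c on res2; T_b on res2; T_h on res3; T_e on res2, res3.
A maximal execution: T_f, T_i — then nothing else fits. Step-by-step check:
  pool = (3, 0, 2)
  T_f needs (0, 0, 2) <= (3, 0, 2) -> finishes; pool += (1, 0, 2) = (4, 0, 4)
  T_i needs (1, 0, 3) <= (4, 0, 4) -> finishes; pool += (1, 2, 0) = (5, 2, 4)
  blocked: T_c wants (1, 3, 3), pool (5, 2, 4) — not enough res2
  blocked: T_b wants (1, 3, 3), pool (5, 2, 4) — not enough res2
  blocked: T_h wants (3, 0, 6), pool (5, 2, 4) — not enough res3
  blocked: T_e wants (2, 3, 7), pool (5, 2, 4) — not enough res2 and res3
Processes that can never finish: T_c, T_b, T_h and T_e.


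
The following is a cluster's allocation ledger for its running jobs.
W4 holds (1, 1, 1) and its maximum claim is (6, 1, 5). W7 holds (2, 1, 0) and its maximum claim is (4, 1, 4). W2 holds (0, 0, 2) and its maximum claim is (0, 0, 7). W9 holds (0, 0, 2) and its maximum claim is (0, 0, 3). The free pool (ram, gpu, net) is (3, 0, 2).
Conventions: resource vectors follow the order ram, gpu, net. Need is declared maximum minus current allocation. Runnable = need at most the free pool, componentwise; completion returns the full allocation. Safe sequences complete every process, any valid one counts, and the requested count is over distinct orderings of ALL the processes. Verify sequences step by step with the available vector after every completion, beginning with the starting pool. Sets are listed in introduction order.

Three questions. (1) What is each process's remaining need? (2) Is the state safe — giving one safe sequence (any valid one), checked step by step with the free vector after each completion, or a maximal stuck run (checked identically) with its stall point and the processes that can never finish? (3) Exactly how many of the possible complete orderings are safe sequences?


(1) Need matrix, components ordered ram, gpu, net:
  W4: (5, 0, 4)
  W7: (2, 0, 4)
  W2: (0, 0, 5)
  W9: (0, 0, 1)
(2) The state is SAFE; one workable sequence: W9, W7, W4, W2.
Key observation: the first exact fit in this order is W7 — it needs (2, 0, 4) with (3, 0, 4) free, meeting a requested resource to the last unit.
Step-by-step check:
  pool = (3, 0, 2)
  W9 needs (0, 0, 1) <= (3, 0, 2) -> finishes; pool += (0, 0, 2) = (3, 0, 4)
  W7 needs (2, 0, 4) <= (3, 0, 4) -> finishes; pool += (2, 1, 0) = (5, 1, 4)
  W4 needs (5, 0, 4) <= (5, 1, 4) -> finishes; pool += (1, 1, 1) = (6, 2, 5)
  W2 needs (0, 0, 5) <= (6, 2, 5) -> finishes; pool += (0, 0, 2) = (6, 2, 7)
(3) The exact count: 1 of the possible complete orderings is a safe sequence.
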